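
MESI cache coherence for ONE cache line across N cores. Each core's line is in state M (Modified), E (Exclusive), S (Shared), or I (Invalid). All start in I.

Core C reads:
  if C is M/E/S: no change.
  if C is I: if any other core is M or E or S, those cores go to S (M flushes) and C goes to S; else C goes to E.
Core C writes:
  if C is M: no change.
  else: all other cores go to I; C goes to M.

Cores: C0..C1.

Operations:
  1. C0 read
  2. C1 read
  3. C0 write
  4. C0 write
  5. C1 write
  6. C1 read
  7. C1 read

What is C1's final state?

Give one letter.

Answer: M

Derivation:
Op 1: C0 read [C0 read from I: no other sharers -> C0=E (exclusive)] -> [E,I]
Op 2: C1 read [C1 read from I: others=['C0=E'] -> C1=S, others downsized to S] -> [S,S]
Op 3: C0 write [C0 write: invalidate ['C1=S'] -> C0=M] -> [M,I]
Op 4: C0 write [C0 write: already M (modified), no change] -> [M,I]
Op 5: C1 write [C1 write: invalidate ['C0=M'] -> C1=M] -> [I,M]
Op 6: C1 read [C1 read: already in M, no change] -> [I,M]
Op 7: C1 read [C1 read: already in M, no change] -> [I,M]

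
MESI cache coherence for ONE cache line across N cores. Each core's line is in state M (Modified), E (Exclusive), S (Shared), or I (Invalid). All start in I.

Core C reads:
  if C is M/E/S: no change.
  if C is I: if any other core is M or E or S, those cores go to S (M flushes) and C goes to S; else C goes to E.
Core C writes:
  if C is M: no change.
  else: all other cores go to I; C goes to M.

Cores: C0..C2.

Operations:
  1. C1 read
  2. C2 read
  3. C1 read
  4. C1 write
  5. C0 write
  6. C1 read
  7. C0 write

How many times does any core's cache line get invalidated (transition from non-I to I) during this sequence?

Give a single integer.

Op 1: C1 read [C1 read from I: no other sharers -> C1=E (exclusive)] -> [I,E,I] (invalidations this op: 0; running total: 0)
Op 2: C2 read [C2 read from I: others=['C1=E'] -> C2=S, others downsized to S] -> [I,S,S] (invalidations this op: 0; running total: 0)
Op 3: C1 read [C1 read: already in S, no change] -> [I,S,S] (invalidations this op: 0; running total: 0)
Op 4: C1 write [C1 write: invalidate ['C2=S'] -> C1=M] -> [I,M,I] (invalidations this op: 1; running total: 1)
Op 5: C0 write [C0 write: invalidate ['C1=M'] -> C0=M] -> [M,I,I] (invalidations this op: 1; running total: 2)
Op 6: C1 read [C1 read from I: others=['C0=M'] -> C1=S, others downsized to S] -> [S,S,I] (invalidations this op: 0; running total: 2)
Op 7: C0 write [C0 write: invalidate ['C1=S'] -> C0=M] -> [M,I,I] (invalidations this op: 1; running total: 3)

Answer: 3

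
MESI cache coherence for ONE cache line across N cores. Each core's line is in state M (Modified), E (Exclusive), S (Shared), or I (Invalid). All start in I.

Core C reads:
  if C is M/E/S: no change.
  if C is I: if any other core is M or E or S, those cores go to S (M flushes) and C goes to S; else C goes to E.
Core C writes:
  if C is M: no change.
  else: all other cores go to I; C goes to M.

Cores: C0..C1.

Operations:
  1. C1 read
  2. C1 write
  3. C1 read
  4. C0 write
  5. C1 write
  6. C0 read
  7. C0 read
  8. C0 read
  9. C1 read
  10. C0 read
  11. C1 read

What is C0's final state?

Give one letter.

Op 1: C1 read [C1 read from I: no other sharers -> C1=E (exclusive)] -> [I,E]
Op 2: C1 write [C1 write: invalidate none -> C1=M] -> [I,M]
Op 3: C1 read [C1 read: already in M, no change] -> [I,M]
Op 4: C0 write [C0 write: invalidate ['C1=M'] -> C0=M] -> [M,I]
Op 5: C1 write [C1 write: invalidate ['C0=M'] -> C1=M] -> [I,M]
Op 6: C0 read [C0 read from I: others=['C1=M'] -> C0=S, others downsized to S] -> [S,S]
Op 7: C0 read [C0 read: already in S, no change] -> [S,S]
Op 8: C0 read [C0 read: already in S, no change] -> [S,S]
Op 9: C1 read [C1 read: already in S, no change] -> [S,S]
Op 10: C0 read [C0 read: already in S, no change] -> [S,S]
Op 11: C1 read [C1 read: already in S, no change] -> [S,S]

Answer: S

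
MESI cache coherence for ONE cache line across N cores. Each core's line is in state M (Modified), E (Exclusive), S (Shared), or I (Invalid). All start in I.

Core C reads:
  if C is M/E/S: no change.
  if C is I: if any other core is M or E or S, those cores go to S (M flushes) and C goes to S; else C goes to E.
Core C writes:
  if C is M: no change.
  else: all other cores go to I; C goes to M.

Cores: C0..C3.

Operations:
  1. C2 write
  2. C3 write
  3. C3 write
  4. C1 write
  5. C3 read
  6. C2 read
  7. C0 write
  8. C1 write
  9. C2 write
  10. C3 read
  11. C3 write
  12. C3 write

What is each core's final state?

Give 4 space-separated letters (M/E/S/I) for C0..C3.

Op 1: C2 write [C2 write: invalidate none -> C2=M] -> [I,I,M,I]
Op 2: C3 write [C3 write: invalidate ['C2=M'] -> C3=M] -> [I,I,I,M]
Op 3: C3 write [C3 write: already M (modified), no change] -> [I,I,I,M]
Op 4: C1 write [C1 write: invalidate ['C3=M'] -> C1=M] -> [I,M,I,I]
Op 5: C3 read [C3 read from I: others=['C1=M'] -> C3=S, others downsized to S] -> [I,S,I,S]
Op 6: C2 read [C2 read from I: others=['C1=S', 'C3=S'] -> C2=S, others downsized to S] -> [I,S,S,S]
Op 7: C0 write [C0 write: invalidate ['C1=S', 'C2=S', 'C3=S'] -> C0=M] -> [M,I,I,I]
Op 8: C1 write [C1 write: invalidate ['C0=M'] -> C1=M] -> [I,M,I,I]
Op 9: C2 write [C2 write: invalidate ['C1=M'] -> C2=M] -> [I,I,M,I]
Op 10: C3 read [C3 read from I: others=['C2=M'] -> C3=S, others downsized to S] -> [I,I,S,S]
Op 11: C3 write [C3 write: invalidate ['C2=S'] -> C3=M] -> [I,I,I,M]
Op 12: C3 write [C3 write: already M (modified), no change] -> [I,I,I,M]

Answer: I I I M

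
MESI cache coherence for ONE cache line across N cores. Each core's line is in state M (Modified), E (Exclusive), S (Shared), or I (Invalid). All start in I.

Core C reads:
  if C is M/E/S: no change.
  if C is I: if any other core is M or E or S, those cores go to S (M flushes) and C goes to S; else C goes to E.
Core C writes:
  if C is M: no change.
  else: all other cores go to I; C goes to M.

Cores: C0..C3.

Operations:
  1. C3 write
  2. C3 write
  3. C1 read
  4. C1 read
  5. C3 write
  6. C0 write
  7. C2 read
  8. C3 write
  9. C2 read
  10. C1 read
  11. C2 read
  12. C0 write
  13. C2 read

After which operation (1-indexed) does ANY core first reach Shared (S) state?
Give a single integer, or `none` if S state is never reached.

Op 1: C3 write [C3 write: invalidate none -> C3=M] -> [I,I,I,M]
Op 2: C3 write [C3 write: already M (modified), no change] -> [I,I,I,M]
Op 3: C1 read [C1 read from I: others=['C3=M'] -> C1=S, others downsized to S] -> [I,S,I,S]
  -> First S state at op 3; remaining ops need not be traced.

Answer: 3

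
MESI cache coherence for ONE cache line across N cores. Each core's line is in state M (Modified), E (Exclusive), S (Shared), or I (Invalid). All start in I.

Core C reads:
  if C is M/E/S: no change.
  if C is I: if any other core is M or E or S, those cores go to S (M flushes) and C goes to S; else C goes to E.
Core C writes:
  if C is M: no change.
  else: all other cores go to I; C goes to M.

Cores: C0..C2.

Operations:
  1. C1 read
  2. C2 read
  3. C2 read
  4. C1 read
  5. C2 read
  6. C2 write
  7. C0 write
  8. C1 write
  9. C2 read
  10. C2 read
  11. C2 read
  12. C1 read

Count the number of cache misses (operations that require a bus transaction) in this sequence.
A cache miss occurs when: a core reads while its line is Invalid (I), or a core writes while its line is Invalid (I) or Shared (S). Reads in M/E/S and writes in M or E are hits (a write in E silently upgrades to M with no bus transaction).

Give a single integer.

Op 1: C1 read [C1 read from I: no other sharers -> C1=E (exclusive)] -> [I,E,I] [MISS #1: read from I]
Op 2: C2 read [C2 read from I: others=['C1=E'] -> C2=S, others downsized to S] -> [I,S,S] [MISS #2: read from I]
Op 3: C2 read [C2 read: already in S, no change] -> [I,S,S] [hit: read from S]
Op 4: C1 read [C1 read: already in S, no change] -> [I,S,S] [hit: read from S]
Op 5: C2 read [C2 read: already in S, no change] -> [I,S,S] [hit: read from S]
Op 6: C2 write [C2 write: invalidate ['C1=S'] -> C2=M] -> [I,I,M] [MISS #3: write from S]
Op 7: C0 write [C0 write: invalidate ['C2=M'] -> C0=M] -> [M,I,I] [MISS #4: write from I]
Op 8: C1 write [C1 write: invalidate ['C0=M'] -> C1=M] -> [I,M,I] [MISS #5: write from I]
Op 9: C2 read [C2 read from I: others=['C1=M'] -> C2=S, others downsized to S] -> [I,S,S] [MISS #6: read from I]
Op 10: C2 read [C2 read: already in S, no change] -> [I,S,S] [hit: read from S]
Op 11: C2 read [C2 read: already in S, no change] -> [I,S,S] [hit: read from S]
Op 12: C1 read [C1 read: already in S, no change] -> [I,S,S] [hit: read from S]

Answer: 6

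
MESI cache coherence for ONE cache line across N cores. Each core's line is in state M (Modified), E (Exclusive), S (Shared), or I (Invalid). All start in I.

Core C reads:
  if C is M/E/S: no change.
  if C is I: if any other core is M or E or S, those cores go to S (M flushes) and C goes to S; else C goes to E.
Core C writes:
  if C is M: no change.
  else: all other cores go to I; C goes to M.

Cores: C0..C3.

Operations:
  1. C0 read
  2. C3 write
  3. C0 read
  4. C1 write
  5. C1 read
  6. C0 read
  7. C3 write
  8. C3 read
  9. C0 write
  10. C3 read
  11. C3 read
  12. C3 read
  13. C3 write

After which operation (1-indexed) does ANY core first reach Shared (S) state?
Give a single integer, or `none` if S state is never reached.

Answer: 3

Derivation:
Op 1: C0 read [C0 read from I: no other sharers -> C0=E (exclusive)] -> [E,I,I,I]
Op 2: C3 write [C3 write: invalidate ['C0=E'] -> C3=M] -> [I,I,I,M]
Op 3: C0 read [C0 read from I: others=['C3=M'] -> C0=S, others downsized to S] -> [S,I,I,S]
  -> First S state at op 3; remaining ops need not be traced.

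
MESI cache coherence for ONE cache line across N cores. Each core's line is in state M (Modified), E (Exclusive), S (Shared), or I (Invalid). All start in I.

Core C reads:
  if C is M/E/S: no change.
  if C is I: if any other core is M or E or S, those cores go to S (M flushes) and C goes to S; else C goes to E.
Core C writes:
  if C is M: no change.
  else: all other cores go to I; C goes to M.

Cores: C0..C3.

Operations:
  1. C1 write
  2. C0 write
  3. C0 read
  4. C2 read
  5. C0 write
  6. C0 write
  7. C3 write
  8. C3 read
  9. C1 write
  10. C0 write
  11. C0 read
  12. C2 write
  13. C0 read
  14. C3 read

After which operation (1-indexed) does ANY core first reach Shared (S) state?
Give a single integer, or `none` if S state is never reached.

Answer: 4

Derivation:
Op 1: C1 write [C1 write: invalidate none -> C1=M] -> [I,M,I,I]
Op 2: C0 write [C0 write: invalidate ['C1=M'] -> C0=M] -> [M,I,I,I]
Op 3: C0 read [C0 read: already in M, no change] -> [M,I,I,I]
Op 4: C2 read [C2 read from I: others=['C0=M'] -> C2=S, others downsized to S] -> [S,I,S,I]
  -> First S state at op 4; remaining ops need not be traced.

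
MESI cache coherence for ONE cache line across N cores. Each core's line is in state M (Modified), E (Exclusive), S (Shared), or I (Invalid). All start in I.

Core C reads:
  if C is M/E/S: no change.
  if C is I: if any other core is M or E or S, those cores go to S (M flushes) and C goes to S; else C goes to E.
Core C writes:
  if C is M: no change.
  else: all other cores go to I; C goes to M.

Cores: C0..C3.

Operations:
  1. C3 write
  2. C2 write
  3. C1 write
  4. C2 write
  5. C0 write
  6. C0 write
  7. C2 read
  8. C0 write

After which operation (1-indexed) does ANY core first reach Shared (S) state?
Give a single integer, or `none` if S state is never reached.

Op 1: C3 write [C3 write: invalidate none -> C3=M] -> [I,I,I,M]
Op 2: C2 write [C2 write: invalidate ['C3=M'] -> C2=M] -> [I,I,M,I]
Op 3: C1 write [C1 write: invalidate ['C2=M'] -> C1=M] -> [I,M,I,I]
Op 4: C2 write [C2 write: invalidate ['C1=M'] -> C2=M] -> [I,I,M,I]
Op 5: C0 write [C0 write: invalidate ['C2=M'] -> C0=M] -> [M,I,I,I]
Op 6: C0 write [C0 write: already M (modified), no change] -> [M,I,I,I]
Op 7: C2 read [C2 read from I: others=['C0=M'] -> C2=S, others downsized to S] -> [S,I,S,I]
  -> First S state at op 7; remaining ops need not be traced.

Answer: 7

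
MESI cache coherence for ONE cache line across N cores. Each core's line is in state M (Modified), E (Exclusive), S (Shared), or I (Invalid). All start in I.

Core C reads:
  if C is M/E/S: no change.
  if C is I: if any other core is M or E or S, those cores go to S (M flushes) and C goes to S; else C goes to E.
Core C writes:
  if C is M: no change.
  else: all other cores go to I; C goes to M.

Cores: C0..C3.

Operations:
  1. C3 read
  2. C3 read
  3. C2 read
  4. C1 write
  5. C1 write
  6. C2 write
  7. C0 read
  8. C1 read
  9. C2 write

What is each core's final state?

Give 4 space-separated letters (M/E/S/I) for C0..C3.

Answer: I I M I

Derivation:
Op 1: C3 read [C3 read from I: no other sharers -> C3=E (exclusive)] -> [I,I,I,E]
Op 2: C3 read [C3 read: already in E, no change] -> [I,I,I,E]
Op 3: C2 read [C2 read from I: others=['C3=E'] -> C2=S, others downsized to S] -> [I,I,S,S]
Op 4: C1 write [C1 write: invalidate ['C2=S', 'C3=S'] -> C1=M] -> [I,M,I,I]
Op 5: C1 write [C1 write: already M (modified), no change] -> [I,M,I,I]
Op 6: C2 write [C2 write: invalidate ['C1=M'] -> C2=M] -> [I,I,M,I]
Op 7: C0 read [C0 read from I: others=['C2=M'] -> C0=S, others downsized to S] -> [S,I,S,I]
Op 8: C1 read [C1 read from I: others=['C0=S', 'C2=S'] -> C1=S, others downsized to S] -> [S,S,S,I]
Op 9: C2 write [C2 write: invalidate ['C0=S', 'C1=S'] -> C2=M] -> [I,I,M,I]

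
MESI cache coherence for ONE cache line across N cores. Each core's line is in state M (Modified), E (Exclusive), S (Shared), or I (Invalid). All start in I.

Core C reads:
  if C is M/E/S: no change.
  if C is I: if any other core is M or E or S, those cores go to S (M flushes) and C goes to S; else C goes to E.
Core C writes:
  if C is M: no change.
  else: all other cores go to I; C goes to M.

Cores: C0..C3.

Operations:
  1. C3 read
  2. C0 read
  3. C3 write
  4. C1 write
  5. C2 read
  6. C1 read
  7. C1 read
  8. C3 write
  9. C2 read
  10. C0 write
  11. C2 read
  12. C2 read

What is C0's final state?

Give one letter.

Op 1: C3 read [C3 read from I: no other sharers -> C3=E (exclusive)] -> [I,I,I,E]
Op 2: C0 read [C0 read from I: others=['C3=E'] -> C0=S, others downsized to S] -> [S,I,I,S]
Op 3: C3 write [C3 write: invalidate ['C0=S'] -> C3=M] -> [I,I,I,M]
Op 4: C1 write [C1 write: invalidate ['C3=M'] -> C1=M] -> [I,M,I,I]
Op 5: C2 read [C2 read from I: others=['C1=M'] -> C2=S, others downsized to S] -> [I,S,S,I]
Op 6: C1 read [C1 read: already in S, no change] -> [I,S,S,I]
Op 7: C1 read [C1 read: already in S, no change] -> [I,S,S,I]
Op 8: C3 write [C3 write: invalidate ['C1=S', 'C2=S'] -> C3=M] -> [I,I,I,M]
Op 9: C2 read [C2 read from I: others=['C3=M'] -> C2=S, others downsized to S] -> [I,I,S,S]
Op 10: C0 write [C0 write: invalidate ['C2=S', 'C3=S'] -> C0=M] -> [M,I,I,I]
Op 11: C2 read [C2 read from I: others=['C0=M'] -> C2=S, others downsized to S] -> [S,I,S,I]
Op 12: C2 read [C2 read: already in S, no change] -> [S,I,S,I]

Answer: S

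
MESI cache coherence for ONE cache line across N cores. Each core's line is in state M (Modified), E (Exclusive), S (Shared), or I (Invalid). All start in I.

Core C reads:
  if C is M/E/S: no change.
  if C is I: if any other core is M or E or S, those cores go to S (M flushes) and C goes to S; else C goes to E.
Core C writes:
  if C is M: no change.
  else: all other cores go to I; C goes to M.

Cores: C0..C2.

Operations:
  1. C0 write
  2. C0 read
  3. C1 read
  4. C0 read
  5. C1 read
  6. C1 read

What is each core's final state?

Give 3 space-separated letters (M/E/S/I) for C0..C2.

Op 1: C0 write [C0 write: invalidate none -> C0=M] -> [M,I,I]
Op 2: C0 read [C0 read: already in M, no change] -> [M,I,I]
Op 3: C1 read [C1 read from I: others=['C0=M'] -> C1=S, others downsized to S] -> [S,S,I]
Op 4: C0 read [C0 read: already in S, no change] -> [S,S,I]
Op 5: C1 read [C1 read: already in S, no change] -> [S,S,I]
Op 6: C1 read [C1 read: already in S, no change] -> [S,S,I]

Answer: S S I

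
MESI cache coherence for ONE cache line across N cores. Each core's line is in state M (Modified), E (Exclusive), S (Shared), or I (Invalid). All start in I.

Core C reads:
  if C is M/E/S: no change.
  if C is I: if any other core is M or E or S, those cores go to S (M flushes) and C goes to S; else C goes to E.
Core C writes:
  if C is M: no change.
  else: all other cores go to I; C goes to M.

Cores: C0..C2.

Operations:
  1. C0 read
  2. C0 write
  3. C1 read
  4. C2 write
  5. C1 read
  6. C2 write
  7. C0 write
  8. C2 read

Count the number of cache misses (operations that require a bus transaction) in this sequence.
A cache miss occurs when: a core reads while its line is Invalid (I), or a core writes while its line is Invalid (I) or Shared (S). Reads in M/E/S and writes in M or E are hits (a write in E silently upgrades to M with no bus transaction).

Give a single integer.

Op 1: C0 read [C0 read from I: no other sharers -> C0=E (exclusive)] -> [E,I,I] [MISS #1: read from I]
Op 2: C0 write [C0 write: invalidate none -> C0=M] -> [M,I,I] [hit: write from E is a silent E->M upgrade, no bus transaction]
Op 3: C1 read [C1 read from I: others=['C0=M'] -> C1=S, others downsized to S] -> [S,S,I] [MISS #2: read from I]
Op 4: C2 write [C2 write: invalidate ['C0=S', 'C1=S'] -> C2=M] -> [I,I,M] [MISS #3: write from I]
Op 5: C1 read [C1 read from I: others=['C2=M'] -> C1=S, others downsized to S] -> [I,S,S] [MISS #4: read from I]
Op 6: C2 write [C2 write: invalidate ['C1=S'] -> C2=M] -> [I,I,M] [MISS #5: write from S]
Op 7: C0 write [C0 write: invalidate ['C2=M'] -> C0=M] -> [M,I,I] [MISS #6: write from I]
Op 8: C2 read [C2 read from I: others=['C0=M'] -> C2=S, others downsized to S] -> [S,I,S] [MISS #7: read from I]

Answer: 7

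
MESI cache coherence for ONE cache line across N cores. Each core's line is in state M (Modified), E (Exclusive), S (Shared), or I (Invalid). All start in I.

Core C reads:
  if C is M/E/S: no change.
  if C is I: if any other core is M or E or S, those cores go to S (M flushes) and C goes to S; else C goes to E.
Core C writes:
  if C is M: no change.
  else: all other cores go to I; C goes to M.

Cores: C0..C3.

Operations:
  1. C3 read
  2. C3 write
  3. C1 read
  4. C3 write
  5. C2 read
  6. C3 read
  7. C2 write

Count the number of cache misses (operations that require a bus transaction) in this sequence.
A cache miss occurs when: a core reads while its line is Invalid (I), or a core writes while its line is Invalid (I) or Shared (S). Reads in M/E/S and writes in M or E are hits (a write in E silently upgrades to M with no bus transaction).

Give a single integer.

Op 1: C3 read [C3 read from I: no other sharers -> C3=E (exclusive)] -> [I,I,I,E] [MISS #1: read from I]
Op 2: C3 write [C3 write: invalidate none -> C3=M] -> [I,I,I,M] [hit: write from E is a silent E->M upgrade, no bus transaction]
Op 3: C1 read [C1 read from I: others=['C3=M'] -> C1=S, others downsized to S] -> [I,S,I,S] [MISS #2: read from I]
Op 4: C3 write [C3 write: invalidate ['C1=S'] -> C3=M] -> [I,I,I,M] [MISS #3: write from S]
Op 5: C2 read [C2 read from I: others=['C3=M'] -> C2=S, others downsized to S] -> [I,I,S,S] [MISS #4: read from I]
Op 6: C3 read [C3 read: already in S, no change] -> [I,I,S,S] [hit: read from S]
Op 7: C2 write [C2 write: invalidate ['C3=S'] -> C2=M] -> [I,I,M,I] [MISS #5: write from S]

Answer: 5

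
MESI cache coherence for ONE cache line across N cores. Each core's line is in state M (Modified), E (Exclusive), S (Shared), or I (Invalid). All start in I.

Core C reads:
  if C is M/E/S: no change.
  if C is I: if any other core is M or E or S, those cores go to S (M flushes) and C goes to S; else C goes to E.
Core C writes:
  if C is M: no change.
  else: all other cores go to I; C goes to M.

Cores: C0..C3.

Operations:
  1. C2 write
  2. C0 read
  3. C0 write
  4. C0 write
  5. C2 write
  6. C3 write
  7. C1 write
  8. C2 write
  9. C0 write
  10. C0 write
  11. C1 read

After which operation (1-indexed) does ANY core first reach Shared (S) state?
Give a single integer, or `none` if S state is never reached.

Answer: 2

Derivation:
Op 1: C2 write [C2 write: invalidate none -> C2=M] -> [I,I,M,I]
Op 2: C0 read [C0 read from I: others=['C2=M'] -> C0=S, others downsized to S] -> [S,I,S,I]
  -> First S state at op 2; remaining ops need not be traced.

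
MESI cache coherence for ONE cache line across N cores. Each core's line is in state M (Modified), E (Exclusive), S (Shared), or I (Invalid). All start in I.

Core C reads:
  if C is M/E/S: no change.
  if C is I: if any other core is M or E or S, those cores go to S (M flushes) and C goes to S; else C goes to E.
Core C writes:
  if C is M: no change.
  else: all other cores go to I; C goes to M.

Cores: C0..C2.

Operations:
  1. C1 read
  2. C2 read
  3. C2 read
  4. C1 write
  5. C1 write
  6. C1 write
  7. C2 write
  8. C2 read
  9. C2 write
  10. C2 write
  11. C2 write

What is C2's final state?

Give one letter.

Op 1: C1 read [C1 read from I: no other sharers -> C1=E (exclusive)] -> [I,E,I]
Op 2: C2 read [C2 read from I: others=['C1=E'] -> C2=S, others downsized to S] -> [I,S,S]
Op 3: C2 read [C2 read: already in S, no change] -> [I,S,S]
Op 4: C1 write [C1 write: invalidate ['C2=S'] -> C1=M] -> [I,M,I]
Op 5: C1 write [C1 write: already M (modified), no change] -> [I,M,I]
Op 6: C1 write [C1 write: already M (modified), no change] -> [I,M,I]
Op 7: C2 write [C2 write: invalidate ['C1=M'] -> C2=M] -> [I,I,M]
Op 8: C2 read [C2 read: already in M, no change] -> [I,I,M]
Op 9: C2 write [C2 write: already M (modified), no change] -> [I,I,M]
Op 10: C2 write [C2 write: already M (modified), no change] -> [I,I,M]
Op 11: C2 write [C2 write: already M (modified), no change] -> [I,I,M]

Answer: M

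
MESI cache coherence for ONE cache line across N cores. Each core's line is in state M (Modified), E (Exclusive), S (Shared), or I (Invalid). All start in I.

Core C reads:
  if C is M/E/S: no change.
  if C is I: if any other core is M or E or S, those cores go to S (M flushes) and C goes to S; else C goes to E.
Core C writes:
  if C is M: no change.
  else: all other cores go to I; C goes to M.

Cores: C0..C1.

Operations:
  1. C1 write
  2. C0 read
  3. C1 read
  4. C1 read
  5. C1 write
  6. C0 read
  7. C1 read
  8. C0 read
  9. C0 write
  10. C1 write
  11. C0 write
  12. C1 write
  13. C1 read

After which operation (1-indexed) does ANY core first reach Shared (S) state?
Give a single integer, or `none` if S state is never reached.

Answer: 2

Derivation:
Op 1: C1 write [C1 write: invalidate none -> C1=M] -> [I,M]
Op 2: C0 read [C0 read from I: others=['C1=M'] -> C0=S, others downsized to S] -> [S,S]
  -> First S state at op 2; remaining ops need not be traced.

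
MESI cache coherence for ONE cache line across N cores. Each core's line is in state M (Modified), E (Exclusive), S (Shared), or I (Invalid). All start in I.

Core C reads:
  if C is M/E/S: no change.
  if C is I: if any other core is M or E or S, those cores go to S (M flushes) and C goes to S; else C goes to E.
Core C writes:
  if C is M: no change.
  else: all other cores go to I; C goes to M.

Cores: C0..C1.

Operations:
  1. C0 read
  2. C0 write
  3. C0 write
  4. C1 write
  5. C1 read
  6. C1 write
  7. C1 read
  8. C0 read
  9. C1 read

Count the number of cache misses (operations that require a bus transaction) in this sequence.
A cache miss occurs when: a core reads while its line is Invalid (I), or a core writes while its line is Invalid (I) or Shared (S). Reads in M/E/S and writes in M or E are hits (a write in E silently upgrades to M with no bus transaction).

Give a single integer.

Answer: 3

Derivation:
Op 1: C0 read [C0 read from I: no other sharers -> C0=E (exclusive)] -> [E,I] [MISS #1: read from I]
Op 2: C0 write [C0 write: invalidate none -> C0=M] -> [M,I] [hit: write from E is a silent E->M upgrade, no bus transaction]
Op 3: C0 write [C0 write: already M (modified), no change] -> [M,I] [hit: write from M]
Op 4: C1 write [C1 write: invalidate ['C0=M'] -> C1=M] -> [I,M] [MISS #2: write from I]
Op 5: C1 read [C1 read: already in M, no change] -> [I,M] [hit: read from M]
Op 6: C1 write [C1 write: already M (modified), no change] -> [I,M] [hit: write from M]
Op 7: C1 read [C1 read: already in M, no change] -> [I,M] [hit: read from M]
Op 8: C0 read [C0 read from I: others=['C1=M'] -> C0=S, others downsized to S] -> [S,S] [MISS #3: read from I]
Op 9: C1 read [C1 read: already in S, no change] -> [S,S] [hit: read from S]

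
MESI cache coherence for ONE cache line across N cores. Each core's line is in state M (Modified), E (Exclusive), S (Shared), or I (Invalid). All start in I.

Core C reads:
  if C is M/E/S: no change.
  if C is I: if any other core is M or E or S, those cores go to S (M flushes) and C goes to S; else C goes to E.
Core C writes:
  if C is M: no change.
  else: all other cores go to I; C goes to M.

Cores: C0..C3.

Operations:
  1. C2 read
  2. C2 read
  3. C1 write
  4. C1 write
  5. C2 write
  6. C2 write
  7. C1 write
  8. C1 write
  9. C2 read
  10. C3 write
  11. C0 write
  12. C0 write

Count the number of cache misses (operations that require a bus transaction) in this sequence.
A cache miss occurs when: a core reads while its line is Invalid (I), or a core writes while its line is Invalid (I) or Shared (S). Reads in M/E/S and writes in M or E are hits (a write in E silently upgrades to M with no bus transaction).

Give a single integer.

Op 1: C2 read [C2 read from I: no other sharers -> C2=E (exclusive)] -> [I,I,E,I] [MISS #1: read from I]
Op 2: C2 read [C2 read: already in E, no change] -> [I,I,E,I] [hit: read from E]
Op 3: C1 write [C1 write: invalidate ['C2=E'] -> C1=M] -> [I,M,I,I] [MISS #2: write from I]
Op 4: C1 write [C1 write: already M (modified), no change] -> [I,M,I,I] [hit: write from M]
Op 5: C2 write [C2 write: invalidate ['C1=M'] -> C2=M] -> [I,I,M,I] [MISS #3: write from I]
Op 6: C2 write [C2 write: already M (modified), no change] -> [I,I,M,I] [hit: write from M]
Op 7: C1 write [C1 write: invalidate ['C2=M'] -> C1=M] -> [I,M,I,I] [MISS #4: write from I]
Op 8: C1 write [C1 write: already M (modified), no change] -> [I,M,I,I] [hit: write from M]
Op 9: C2 read [C2 read from I: others=['C1=M'] -> C2=S, others downsized to S] -> [I,S,S,I] [MISS #5: read from I]
Op 10: C3 write [C3 write: invalidate ['C1=S', 'C2=S'] -> C3=M] -> [I,I,I,M] [MISS #6: write from I]
Op 11: C0 write [C0 write: invalidate ['C3=M'] -> C0=M] -> [M,I,I,I] [MISS #7: write from I]
Op 12: C0 write [C0 write: already M (modified), no change] -> [M,I,I,I] [hit: write from M]

Answer: 7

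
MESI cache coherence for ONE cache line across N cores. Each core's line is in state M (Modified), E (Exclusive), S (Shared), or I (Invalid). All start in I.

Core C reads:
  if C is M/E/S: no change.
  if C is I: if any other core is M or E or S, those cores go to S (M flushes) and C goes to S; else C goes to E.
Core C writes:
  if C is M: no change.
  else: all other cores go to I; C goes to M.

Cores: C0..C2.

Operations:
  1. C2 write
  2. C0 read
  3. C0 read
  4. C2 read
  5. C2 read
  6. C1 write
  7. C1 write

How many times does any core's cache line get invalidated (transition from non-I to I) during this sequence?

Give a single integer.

Op 1: C2 write [C2 write: invalidate none -> C2=M] -> [I,I,M] (invalidations this op: 0; running total: 0)
Op 2: C0 read [C0 read from I: others=['C2=M'] -> C0=S, others downsized to S] -> [S,I,S] (invalidations this op: 0; running total: 0)
Op 3: C0 read [C0 read: already in S, no change] -> [S,I,S] (invalidations this op: 0; running total: 0)
Op 4: C2 read [C2 read: already in S, no change] -> [S,I,S] (invalidations this op: 0; running total: 0)
Op 5: C2 read [C2 read: already in S, no change] -> [S,I,S] (invalidations this op: 0; running total: 0)
Op 6: C1 write [C1 write: invalidate ['C0=S', 'C2=S'] -> C1=M] -> [I,M,I] (invalidations this op: 2; running total: 2)
Op 7: C1 write [C1 write: already M (modified), no change] -> [I,M,I] (invalidations this op: 0; running total: 2)

Answer: 2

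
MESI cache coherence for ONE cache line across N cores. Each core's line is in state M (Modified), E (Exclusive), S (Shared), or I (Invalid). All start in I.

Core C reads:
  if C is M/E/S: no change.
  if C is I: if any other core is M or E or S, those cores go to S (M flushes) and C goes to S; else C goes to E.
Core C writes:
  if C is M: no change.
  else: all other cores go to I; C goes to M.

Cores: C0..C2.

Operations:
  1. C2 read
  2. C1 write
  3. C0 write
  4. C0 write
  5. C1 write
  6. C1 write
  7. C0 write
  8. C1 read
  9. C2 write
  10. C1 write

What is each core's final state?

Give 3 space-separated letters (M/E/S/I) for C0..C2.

Op 1: C2 read [C2 read from I: no other sharers -> C2=E (exclusive)] -> [I,I,E]
Op 2: C1 write [C1 write: invalidate ['C2=E'] -> C1=M] -> [I,M,I]
Op 3: C0 write [C0 write: invalidate ['C1=M'] -> C0=M] -> [M,I,I]
Op 4: C0 write [C0 write: already M (modified), no change] -> [M,I,I]
Op 5: C1 write [C1 write: invalidate ['C0=M'] -> C1=M] -> [I,M,I]
Op 6: C1 write [C1 write: already M (modified), no change] -> [I,M,I]
Op 7: C0 write [C0 write: invalidate ['C1=M'] -> C0=M] -> [M,I,I]
Op 8: C1 read [C1 read from I: others=['C0=M'] -> C1=S, others downsized to S] -> [S,S,I]
Op 9: C2 write [C2 write: invalidate ['C0=S', 'C1=S'] -> C2=M] -> [I,I,M]
Op 10: C1 write [C1 write: invalidate ['C2=M'] -> C1=M] -> [I,M,I]

Answer: I M I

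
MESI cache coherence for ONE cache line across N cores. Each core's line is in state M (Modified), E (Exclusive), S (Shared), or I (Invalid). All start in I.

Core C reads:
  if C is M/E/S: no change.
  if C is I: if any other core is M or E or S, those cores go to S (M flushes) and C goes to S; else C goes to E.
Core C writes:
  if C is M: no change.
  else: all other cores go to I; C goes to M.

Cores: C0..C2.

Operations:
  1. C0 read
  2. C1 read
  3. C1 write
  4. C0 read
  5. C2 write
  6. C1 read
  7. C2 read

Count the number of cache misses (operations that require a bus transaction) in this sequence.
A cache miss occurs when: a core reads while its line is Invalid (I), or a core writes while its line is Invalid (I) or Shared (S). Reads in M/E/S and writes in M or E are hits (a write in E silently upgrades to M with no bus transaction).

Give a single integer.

Op 1: C0 read [C0 read from I: no other sharers -> C0=E (exclusive)] -> [E,I,I] [MISS #1: read from I]
Op 2: C1 read [C1 read from I: others=['C0=E'] -> C1=S, others downsized to S] -> [S,S,I] [MISS #2: read from I]
Op 3: C1 write [C1 write: invalidate ['C0=S'] -> C1=M] -> [I,M,I] [MISS #3: write from S]
Op 4: C0 read [C0 read from I: others=['C1=M'] -> C0=S, others downsized to S] -> [S,S,I] [MISS #4: read from I]
Op 5: C2 write [C2 write: invalidate ['C0=S', 'C1=S'] -> C2=M] -> [I,I,M] [MISS #5: write from I]
Op 6: C1 read [C1 read from I: others=['C2=M'] -> C1=S, others downsized to S] -> [I,S,S] [MISS #6: read from I]
Op 7: C2 read [C2 read: already in S, no change] -> [I,S,S] [hit: read from S]

Answer: 6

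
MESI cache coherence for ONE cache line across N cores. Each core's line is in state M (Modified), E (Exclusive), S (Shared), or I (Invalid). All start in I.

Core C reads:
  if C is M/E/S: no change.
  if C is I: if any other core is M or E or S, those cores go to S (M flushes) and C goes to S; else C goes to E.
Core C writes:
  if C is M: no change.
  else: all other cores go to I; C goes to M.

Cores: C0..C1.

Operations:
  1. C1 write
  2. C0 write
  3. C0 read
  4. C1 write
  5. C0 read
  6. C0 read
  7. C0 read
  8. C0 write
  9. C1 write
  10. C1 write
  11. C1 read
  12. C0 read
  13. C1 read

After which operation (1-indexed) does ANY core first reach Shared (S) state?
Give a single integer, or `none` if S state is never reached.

Answer: 5

Derivation:
Op 1: C1 write [C1 write: invalidate none -> C1=M] -> [I,M]
Op 2: C0 write [C0 write: invalidate ['C1=M'] -> C0=M] -> [M,I]
Op 3: C0 read [C0 read: already in M, no change] -> [M,I]
Op 4: C1 write [C1 write: invalidate ['C0=M'] -> C1=M] -> [I,M]
Op 5: C0 read [C0 read from I: others=['C1=M'] -> C0=S, others downsized to S] -> [S,S]
  -> First S state at op 5; remaining ops need not be traced.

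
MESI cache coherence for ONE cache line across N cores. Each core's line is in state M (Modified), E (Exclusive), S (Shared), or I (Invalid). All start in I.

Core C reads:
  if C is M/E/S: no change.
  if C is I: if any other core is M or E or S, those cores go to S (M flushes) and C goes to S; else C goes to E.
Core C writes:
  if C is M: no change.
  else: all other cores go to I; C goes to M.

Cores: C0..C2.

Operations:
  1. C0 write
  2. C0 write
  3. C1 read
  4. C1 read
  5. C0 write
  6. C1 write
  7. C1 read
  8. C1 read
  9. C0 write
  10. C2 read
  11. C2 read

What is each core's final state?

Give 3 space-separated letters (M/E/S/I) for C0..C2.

Op 1: C0 write [C0 write: invalidate none -> C0=M] -> [M,I,I]
Op 2: C0 write [C0 write: already M (modified), no change] -> [M,I,I]
Op 3: C1 read [C1 read from I: others=['C0=M'] -> C1=S, others downsized to S] -> [S,S,I]
Op 4: C1 read [C1 read: already in S, no change] -> [S,S,I]
Op 5: C0 write [C0 write: invalidate ['C1=S'] -> C0=M] -> [M,I,I]
Op 6: C1 write [C1 write: invalidate ['C0=M'] -> C1=M] -> [I,M,I]
Op 7: C1 read [C1 read: already in M, no change] -> [I,M,I]
Op 8: C1 read [C1 read: already in M, no change] -> [I,M,I]
Op 9: C0 write [C0 write: invalidate ['C1=M'] -> C0=M] -> [M,I,I]
Op 10: C2 read [C2 read from I: others=['C0=M'] -> C2=S, others downsized to S] -> [S,I,S]
Op 11: C2 read [C2 read: already in S, no change] -> [S,I,S]

Answer: S I S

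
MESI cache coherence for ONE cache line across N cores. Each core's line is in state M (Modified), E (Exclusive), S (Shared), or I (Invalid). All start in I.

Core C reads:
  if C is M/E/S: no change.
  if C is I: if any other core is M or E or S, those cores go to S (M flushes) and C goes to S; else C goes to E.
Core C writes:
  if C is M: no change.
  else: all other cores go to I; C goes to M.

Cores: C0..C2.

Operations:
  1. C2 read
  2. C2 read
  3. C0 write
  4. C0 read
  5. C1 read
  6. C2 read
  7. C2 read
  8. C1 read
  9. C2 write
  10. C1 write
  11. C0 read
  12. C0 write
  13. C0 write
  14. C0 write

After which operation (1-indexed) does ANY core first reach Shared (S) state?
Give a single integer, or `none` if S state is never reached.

Answer: 5

Derivation:
Op 1: C2 read [C2 read from I: no other sharers -> C2=E (exclusive)] -> [I,I,E]
Op 2: C2 read [C2 read: already in E, no change] -> [I,I,E]
Op 3: C0 write [C0 write: invalidate ['C2=E'] -> C0=M] -> [M,I,I]
Op 4: C0 read [C0 read: already in M, no change] -> [M,I,I]
Op 5: C1 read [C1 read from I: others=['C0=M'] -> C1=S, others downsized to S] -> [S,S,I]
  -> First S state at op 5; remaining ops need not be traced.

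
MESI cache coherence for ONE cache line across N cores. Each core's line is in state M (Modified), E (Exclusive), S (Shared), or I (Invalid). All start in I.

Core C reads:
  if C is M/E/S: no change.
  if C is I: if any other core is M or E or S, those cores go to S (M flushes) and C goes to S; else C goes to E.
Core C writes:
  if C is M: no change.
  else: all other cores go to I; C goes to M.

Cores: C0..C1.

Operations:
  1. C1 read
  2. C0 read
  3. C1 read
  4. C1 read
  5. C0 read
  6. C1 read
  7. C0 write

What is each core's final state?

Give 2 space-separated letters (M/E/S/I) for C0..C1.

Op 1: C1 read [C1 read from I: no other sharers -> C1=E (exclusive)] -> [I,E]
Op 2: C0 read [C0 read from I: others=['C1=E'] -> C0=S, others downsized to S] -> [S,S]
Op 3: C1 read [C1 read: already in S, no change] -> [S,S]
Op 4: C1 read [C1 read: already in S, no change] -> [S,S]
Op 5: C0 read [C0 read: already in S, no change] -> [S,S]
Op 6: C1 read [C1 read: already in S, no change] -> [S,S]
Op 7: C0 write [C0 write: invalidate ['C1=S'] -> C0=M] -> [M,I]

Answer: M I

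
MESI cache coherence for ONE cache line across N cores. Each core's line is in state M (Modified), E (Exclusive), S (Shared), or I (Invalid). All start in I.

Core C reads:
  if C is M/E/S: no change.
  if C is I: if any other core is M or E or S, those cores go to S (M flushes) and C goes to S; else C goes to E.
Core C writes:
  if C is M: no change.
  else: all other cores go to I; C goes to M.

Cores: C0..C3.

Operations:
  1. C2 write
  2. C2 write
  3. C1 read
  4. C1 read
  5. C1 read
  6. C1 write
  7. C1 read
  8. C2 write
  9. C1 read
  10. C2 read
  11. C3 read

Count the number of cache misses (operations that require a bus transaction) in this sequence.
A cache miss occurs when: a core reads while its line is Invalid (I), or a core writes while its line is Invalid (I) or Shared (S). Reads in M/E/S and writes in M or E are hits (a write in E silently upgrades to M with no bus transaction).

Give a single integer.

Op 1: C2 write [C2 write: invalidate none -> C2=M] -> [I,I,M,I] [MISS #1: write from I]
Op 2: C2 write [C2 write: already M (modified), no change] -> [I,I,M,I] [hit: write from M]
Op 3: C1 read [C1 read from I: others=['C2=M'] -> C1=S, others downsized to S] -> [I,S,S,I] [MISS #2: read from I]
Op 4: C1 read [C1 read: already in S, no change] -> [I,S,S,I] [hit: read from S]
Op 5: C1 read [C1 read: already in S, no change] -> [I,S,S,I] [hit: read from S]
Op 6: C1 write [C1 write: invalidate ['C2=S'] -> C1=M] -> [I,M,I,I] [MISS #3: write from S]
Op 7: C1 read [C1 read: already in M, no change] -> [I,M,I,I] [hit: read from M]
Op 8: C2 write [C2 write: invalidate ['C1=M'] -> C2=M] -> [I,I,M,I] [MISS #4: write from I]
Op 9: C1 read [C1 read from I: others=['C2=M'] -> C1=S, others downsized to S] -> [I,S,S,I] [MISS #5: read from I]
Op 10: C2 read [C2 read: already in S, no change] -> [I,S,S,I] [hit: read from S]
Op 11: C3 read [C3 read from I: others=['C1=S', 'C2=S'] -> C3=S, others downsized to S] -> [I,S,S,S] [MISS #6: read from I]

Answer: 6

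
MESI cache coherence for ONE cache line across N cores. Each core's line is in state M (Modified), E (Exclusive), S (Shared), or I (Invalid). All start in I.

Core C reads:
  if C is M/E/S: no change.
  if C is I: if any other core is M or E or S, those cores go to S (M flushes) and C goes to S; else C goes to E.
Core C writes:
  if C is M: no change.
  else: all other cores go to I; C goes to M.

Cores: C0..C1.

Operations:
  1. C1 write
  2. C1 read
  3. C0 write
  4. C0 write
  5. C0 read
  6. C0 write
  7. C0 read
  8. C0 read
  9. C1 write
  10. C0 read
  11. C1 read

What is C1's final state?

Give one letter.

Op 1: C1 write [C1 write: invalidate none -> C1=M] -> [I,M]
Op 2: C1 read [C1 read: already in M, no change] -> [I,M]
Op 3: C0 write [C0 write: invalidate ['C1=M'] -> C0=M] -> [M,I]
Op 4: C0 write [C0 write: already M (modified), no change] -> [M,I]
Op 5: C0 read [C0 read: already in M, no change] -> [M,I]
Op 6: C0 write [C0 write: already M (modified), no change] -> [M,I]
Op 7: C0 read [C0 read: already in M, no change] -> [M,I]
Op 8: C0 read [C0 read: already in M, no change] -> [M,I]
Op 9: C1 write [C1 write: invalidate ['C0=M'] -> C1=M] -> [I,M]
Op 10: C0 read [C0 read from I: others=['C1=M'] -> C0=S, others downsized to S] -> [S,S]
Op 11: C1 read [C1 read: already in S, no change] -> [S,S]

Answer: S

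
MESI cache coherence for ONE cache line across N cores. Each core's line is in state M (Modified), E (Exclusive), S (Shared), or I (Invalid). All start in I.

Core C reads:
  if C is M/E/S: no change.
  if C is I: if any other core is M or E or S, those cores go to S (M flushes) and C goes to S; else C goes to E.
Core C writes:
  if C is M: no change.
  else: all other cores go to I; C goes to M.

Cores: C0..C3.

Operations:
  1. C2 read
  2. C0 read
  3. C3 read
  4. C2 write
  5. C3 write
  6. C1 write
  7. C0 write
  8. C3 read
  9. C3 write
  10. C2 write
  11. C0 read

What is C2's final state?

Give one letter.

Op 1: C2 read [C2 read from I: no other sharers -> C2=E (exclusive)] -> [I,I,E,I]
Op 2: C0 read [C0 read from I: others=['C2=E'] -> C0=S, others downsized to S] -> [S,I,S,I]
Op 3: C3 read [C3 read from I: others=['C0=S', 'C2=S'] -> C3=S, others downsized to S] -> [S,I,S,S]
Op 4: C2 write [C2 write: invalidate ['C0=S', 'C3=S'] -> C2=M] -> [I,I,M,I]
Op 5: C3 write [C3 write: invalidate ['C2=M'] -> C3=M] -> [I,I,I,M]
Op 6: C1 write [C1 write: invalidate ['C3=M'] -> C1=M] -> [I,M,I,I]
Op 7: C0 write [C0 write: invalidate ['C1=M'] -> C0=M] -> [M,I,I,I]
Op 8: C3 read [C3 read from I: others=['C0=M'] -> C3=S, others downsized to S] -> [S,I,I,S]
Op 9: C3 write [C3 write: invalidate ['C0=S'] -> C3=M] -> [I,I,I,M]
Op 10: C2 write [C2 write: invalidate ['C3=M'] -> C2=M] -> [I,I,M,I]
Op 11: C0 read [C0 read from I: others=['C2=M'] -> C0=S, others downsized to S] -> [S,I,S,I]

Answer: S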